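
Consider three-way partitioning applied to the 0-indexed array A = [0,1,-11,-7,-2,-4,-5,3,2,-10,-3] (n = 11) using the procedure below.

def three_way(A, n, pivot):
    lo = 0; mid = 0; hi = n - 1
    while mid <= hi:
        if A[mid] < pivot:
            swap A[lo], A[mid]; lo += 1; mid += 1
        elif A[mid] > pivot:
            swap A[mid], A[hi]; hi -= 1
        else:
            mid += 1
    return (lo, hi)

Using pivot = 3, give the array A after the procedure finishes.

lo=0 mid=0 hi=10
0<3: swap(0,0), lo=1 mid=1 ⇒ [0,1,-11,-7,-2,-4,-5,3,2,-10,-3]
1<3: swap(1,1), lo=2 mid=2 ⇒ [0,1,-11,-7,-2,-4,-5,3,2,-10,-3]
-11<3: swap(2,2), lo=3 mid=3 ⇒ [0,1,-11,-7,-2,-4,-5,3,2,-10,-3]
-7<3: swap(3,3), lo=4 mid=4 ⇒ [0,1,-11,-7,-2,-4,-5,3,2,-10,-3]
-2<3: swap(4,4), lo=5 mid=5 ⇒ [0,1,-11,-7,-2,-4,-5,3,2,-10,-3]
-4<3: swap(5,5), lo=6 mid=6 ⇒ [0,1,-11,-7,-2,-4,-5,3,2,-10,-3]
-5<3: swap(6,6), lo=7 mid=7 ⇒ [0,1,-11,-7,-2,-4,-5,3,2,-10,-3]
3=3: mid=8
2<3: swap(7,8), lo=8 mid=9 ⇒ [0,1,-11,-7,-2,-4,-5,2,3,-10,-3]
-10<3: swap(8,9), lo=9 mid=10 ⇒ [0,1,-11,-7,-2,-4,-5,2,-10,3,-3]
-3<3: swap(9,10), lo=10 mid=11 ⇒ [0,1,-11,-7,-2,-4,-5,2,-10,-3,3]
done. lo=10 hi=10; A=[0,1,-11,-7,-2,-4,-5,2,-10,-3,3]

[0,1,-11,-7,-2,-4,-5,2,-10,-3,3]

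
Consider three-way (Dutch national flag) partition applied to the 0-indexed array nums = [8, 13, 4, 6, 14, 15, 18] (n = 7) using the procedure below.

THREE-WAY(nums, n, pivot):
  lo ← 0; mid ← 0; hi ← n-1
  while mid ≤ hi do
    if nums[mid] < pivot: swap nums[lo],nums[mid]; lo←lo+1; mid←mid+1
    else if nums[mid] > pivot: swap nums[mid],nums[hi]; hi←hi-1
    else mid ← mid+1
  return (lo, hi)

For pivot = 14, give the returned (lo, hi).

lo=0 mid=0 hi=6
8<14: swap(0,0), lo=1 mid=1 ⇒ [8, 13, 4, 6, 14, 15, 18]
13<14: swap(1,1), lo=2 mid=2 ⇒ [8, 13, 4, 6, 14, 15, 18]
4<14: swap(2,2), lo=3 mid=3 ⇒ [8, 13, 4, 6, 14, 15, 18]
6<14: swap(3,3), lo=4 mid=4 ⇒ [8, 13, 4, 6, 14, 15, 18]
14=14: mid=5
15>14: swap(5,6), hi=5 ⇒ [8, 13, 4, 6, 14, 18, 15]
18>14: swap(5,5), hi=4 ⇒ [8, 13, 4, 6, 14, 18, 15]
done. lo=4 hi=4; nums=[8, 13, 4, 6, 14, 18, 15]

(4, 4)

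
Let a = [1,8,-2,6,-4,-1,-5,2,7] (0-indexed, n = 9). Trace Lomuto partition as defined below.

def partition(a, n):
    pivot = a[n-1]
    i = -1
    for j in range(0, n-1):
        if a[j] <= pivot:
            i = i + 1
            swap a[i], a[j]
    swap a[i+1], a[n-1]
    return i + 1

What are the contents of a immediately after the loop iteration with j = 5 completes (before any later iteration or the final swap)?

[1,-2,6,-4,-1,8,-5,2,7]

pivot = a[8] = 7; i = -1
j=0: a[0]=1 ≤ 7 → i=0, swap a[0],a[0] (no change) → [1,8,-2,6,-4,-1,-5,2,7]
j=1: a[1]=8 > 7 → no swap
j=2: a[2]=-2 ≤ 7 → i=1, swap a[1],a[2] → [1,-2,8,6,-4,-1,-5,2,7]
j=3: a[3]=6 ≤ 7 → i=2, swap a[2],a[3] → [1,-2,6,8,-4,-1,-5,2,7]
j=4: a[4]=-4 ≤ 7 → i=3, swap a[3],a[4] → [1,-2,6,-4,8,-1,-5,2,7]
j=5: a[5]=-1 ≤ 7 → i=4, swap a[4],a[5] → [1,-2,6,-4,-1,8,-5,2,7]
(after j=5) a = [1,-2,6,-4,-1,8,-5,2,7]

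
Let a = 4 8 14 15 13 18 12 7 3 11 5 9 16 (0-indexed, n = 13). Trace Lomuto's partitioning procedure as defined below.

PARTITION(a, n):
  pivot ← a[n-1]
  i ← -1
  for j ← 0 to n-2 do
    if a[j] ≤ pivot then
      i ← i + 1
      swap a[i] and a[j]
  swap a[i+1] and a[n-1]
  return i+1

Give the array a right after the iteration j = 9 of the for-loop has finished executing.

pivot = a[12] = 16; i = -1
j=0: a[0]=4 ≤ 16 → i=0, swap a[0],a[0] (no change) → 4 8 14 15 13 18 12 7 3 11 5 9 16
j=1: a[1]=8 ≤ 16 → i=1, swap a[1],a[1] (no change) → 4 8 14 15 13 18 12 7 3 11 5 9 16
j=2: a[2]=14 ≤ 16 → i=2, swap a[2],a[2] (no change) → 4 8 14 15 13 18 12 7 3 11 5 9 16
j=3: a[3]=15 ≤ 16 → i=3, swap a[3],a[3] (no change) → 4 8 14 15 13 18 12 7 3 11 5 9 16
j=4: a[4]=13 ≤ 16 → i=4, swap a[4],a[4] (no change) → 4 8 14 15 13 18 12 7 3 11 5 9 16
j=5: a[5]=18 > 16 → no swap
j=6: a[6]=12 ≤ 16 → i=5, swap a[5],a[6] → 4 8 14 15 13 12 18 7 3 11 5 9 16
j=7: a[7]=7 ≤ 16 → i=6, swap a[6],a[7] → 4 8 14 15 13 12 7 18 3 11 5 9 16
j=8: a[8]=3 ≤ 16 → i=7, swap a[7],a[8] → 4 8 14 15 13 12 7 3 18 11 5 9 16
j=9: a[9]=11 ≤ 16 → i=8, swap a[8],a[9] → 4 8 14 15 13 12 7 3 11 18 5 9 16
(after j=9) a = 4 8 14 15 13 12 7 3 11 18 5 9 16

4 8 14 15 13 12 7 3 11 18 5 9 16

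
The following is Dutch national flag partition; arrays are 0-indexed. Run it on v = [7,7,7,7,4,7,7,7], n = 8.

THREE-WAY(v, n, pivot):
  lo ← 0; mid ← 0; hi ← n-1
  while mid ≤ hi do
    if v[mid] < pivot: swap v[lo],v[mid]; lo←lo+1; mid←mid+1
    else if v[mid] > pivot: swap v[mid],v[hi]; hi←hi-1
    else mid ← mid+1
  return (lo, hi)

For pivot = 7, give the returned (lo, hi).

lo=0 mid=0 hi=7
7=7: mid=1
7=7: mid=2
7=7: mid=3
7=7: mid=4
4<7: swap(0,4), lo=1 mid=5 ⇒ [4,7,7,7,7,7,7,7]
7=7: mid=6
7=7: mid=7
7=7: mid=8
done. lo=1 hi=7; v=[4,7,7,7,7,7,7,7]

(1, 7)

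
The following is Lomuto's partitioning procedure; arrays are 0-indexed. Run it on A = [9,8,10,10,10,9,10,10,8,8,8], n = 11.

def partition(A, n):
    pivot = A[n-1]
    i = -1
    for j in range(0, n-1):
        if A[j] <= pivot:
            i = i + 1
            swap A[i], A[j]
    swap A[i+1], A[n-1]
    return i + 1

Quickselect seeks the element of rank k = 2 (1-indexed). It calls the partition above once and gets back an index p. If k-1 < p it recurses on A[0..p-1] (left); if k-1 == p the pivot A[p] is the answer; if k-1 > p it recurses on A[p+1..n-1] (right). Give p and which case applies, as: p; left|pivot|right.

pivot = A[10] = 8; i = -1
j=0: A[0]=9 > 8 → no swap
j=1: A[1]=8 ≤ 8 → i=0, swap A[0],A[1] → [8,9,10,10,10,9,10,10,8,8,8]
j=2: A[2]=10 > 8 → no swap
j=3: A[3]=10 > 8 → no swap
j=4: A[4]=10 > 8 → no swap
j=5: A[5]=9 > 8 → no swap
j=6: A[6]=10 > 8 → no swap
j=7: A[7]=10 > 8 → no swap
j=8: A[8]=8 ≤ 8 → i=1, swap A[1],A[8] → [8,8,10,10,10,9,10,10,9,8,8]
j=9: A[9]=8 ≤ 8 → i=2, swap A[2],A[9] → [8,8,8,10,10,9,10,10,9,10,8]
final swap A[3],A[10] → [8,8,8,8,10,9,10,10,9,10,10]; return 3
p = 3; k-1 = 1 < 3 ⇒ left

3; left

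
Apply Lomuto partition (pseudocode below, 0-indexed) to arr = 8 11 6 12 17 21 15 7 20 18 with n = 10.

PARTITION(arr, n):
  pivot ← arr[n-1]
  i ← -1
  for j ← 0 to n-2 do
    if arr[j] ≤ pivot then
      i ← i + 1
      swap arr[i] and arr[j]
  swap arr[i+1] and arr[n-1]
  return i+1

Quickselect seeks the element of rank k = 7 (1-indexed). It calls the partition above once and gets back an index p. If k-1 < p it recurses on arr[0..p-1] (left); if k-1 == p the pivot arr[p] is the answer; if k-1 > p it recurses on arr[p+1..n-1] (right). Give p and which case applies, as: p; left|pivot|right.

7; left

pivot = arr[9] = 18; i = -1
j=0: arr[0]=8 ≤ 18 → i=0, swap arr[0],arr[0] (no change) → 8 11 6 12 17 21 15 7 20 18
j=1: arr[1]=11 ≤ 18 → i=1, swap arr[1],arr[1] (no change) → 8 11 6 12 17 21 15 7 20 18
j=2: arr[2]=6 ≤ 18 → i=2, swap arr[2],arr[2] (no change) → 8 11 6 12 17 21 15 7 20 18
j=3: arr[3]=12 ≤ 18 → i=3, swap arr[3],arr[3] (no change) → 8 11 6 12 17 21 15 7 20 18
j=4: arr[4]=17 ≤ 18 → i=4, swap arr[4],arr[4] (no change) → 8 11 6 12 17 21 15 7 20 18
j=5: arr[5]=21 > 18 → no swap
j=6: arr[6]=15 ≤ 18 → i=5, swap arr[5],arr[6] → 8 11 6 12 17 15 21 7 20 18
j=7: arr[7]=7 ≤ 18 → i=6, swap arr[6],arr[7] → 8 11 6 12 17 15 7 21 20 18
j=8: arr[8]=20 > 18 → no swap
final swap arr[7],arr[9] → 8 11 6 12 17 15 7 18 20 21; return 7
p = 7; k-1 = 6 < 7 ⇒ left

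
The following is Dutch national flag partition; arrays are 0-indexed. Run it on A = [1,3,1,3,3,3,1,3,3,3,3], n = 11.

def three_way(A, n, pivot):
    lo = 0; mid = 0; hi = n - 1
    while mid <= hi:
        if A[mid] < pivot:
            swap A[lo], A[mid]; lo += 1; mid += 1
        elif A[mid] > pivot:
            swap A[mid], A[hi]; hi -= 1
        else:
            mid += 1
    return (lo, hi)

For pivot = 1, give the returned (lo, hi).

pivot = 1; lo=0, mid=0, hi=10
A[mid]=1=1: mid=1
A[mid]=3>1: swap A[1],A[10]; hi=9 → [1,3,1,3,3,3,1,3,3,3,3]
A[mid]=3>1: swap A[1],A[9]; hi=8 → [1,3,1,3,3,3,1,3,3,3,3]
A[mid]=3>1: swap A[1],A[8]; hi=7 → [1,3,1,3,3,3,1,3,3,3,3]
A[mid]=3>1: swap A[1],A[7]; hi=6 → [1,3,1,3,3,3,1,3,3,3,3]
A[mid]=3>1: swap A[1],A[6]; hi=5 → [1,1,1,3,3,3,3,3,3,3,3]
A[mid]=1=1: mid=2
A[mid]=1=1: mid=3
A[mid]=3>1: swap A[3],A[5]; hi=4 → [1,1,1,3,3,3,3,3,3,3,3]
A[mid]=3>1: swap A[3],A[4]; hi=3 → [1,1,1,3,3,3,3,3,3,3,3]
A[mid]=3>1: swap A[3],A[3]; hi=2 → [1,1,1,3,3,3,3,3,3,3,3]
end: lo=0, hi=2; A = [1,1,1,3,3,3,3,3,3,3,3]

(0, 2)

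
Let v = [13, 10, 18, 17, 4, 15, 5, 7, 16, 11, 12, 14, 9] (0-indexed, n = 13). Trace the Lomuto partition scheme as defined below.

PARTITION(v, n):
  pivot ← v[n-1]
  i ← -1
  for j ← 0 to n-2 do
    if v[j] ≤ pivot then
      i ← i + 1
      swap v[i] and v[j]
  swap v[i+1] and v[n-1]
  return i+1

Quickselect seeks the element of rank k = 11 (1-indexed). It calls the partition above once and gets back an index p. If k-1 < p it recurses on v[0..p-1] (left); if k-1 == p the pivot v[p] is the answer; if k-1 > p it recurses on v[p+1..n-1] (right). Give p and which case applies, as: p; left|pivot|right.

3; right

pivot = v[12] = 9; i = -1
j=0: v[0]=13 > 9 → no swap
j=1: v[1]=10 > 9 → no swap
j=2: v[2]=18 > 9 → no swap
j=3: v[3]=17 > 9 → no swap
j=4: v[4]=4 ≤ 9 → i=0, swap v[0],v[4] → [4, 10, 18, 17, 13, 15, 5, 7, 16, 11, 12, 14, 9]
j=5: v[5]=15 > 9 → no swap
j=6: v[6]=5 ≤ 9 → i=1, swap v[1],v[6] → [4, 5, 18, 17, 13, 15, 10, 7, 16, 11, 12, 14, 9]
j=7: v[7]=7 ≤ 9 → i=2, swap v[2],v[7] → [4, 5, 7, 17, 13, 15, 10, 18, 16, 11, 12, 14, 9]
j=8: v[8]=16 > 9 → no swap
j=9: v[9]=11 > 9 → no swap
j=10: v[10]=12 > 9 → no swap
j=11: v[11]=14 > 9 → no swap
final swap v[3],v[12] → [4, 5, 7, 9, 13, 15, 10, 18, 16, 11, 12, 14, 17]; return 3
p = 3; k-1 = 10 > 3 ⇒ right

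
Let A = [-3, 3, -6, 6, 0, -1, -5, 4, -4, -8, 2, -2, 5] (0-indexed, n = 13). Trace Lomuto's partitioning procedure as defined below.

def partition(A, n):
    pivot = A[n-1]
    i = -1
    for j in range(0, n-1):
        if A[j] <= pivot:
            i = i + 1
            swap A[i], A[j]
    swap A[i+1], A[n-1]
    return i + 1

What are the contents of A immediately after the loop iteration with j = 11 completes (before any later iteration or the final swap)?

[-3, 3, -6, 0, -1, -5, 4, -4, -8, 2, -2, 6, 5]

pivot = A[12] = 5; i = -1
j=0: A[0]=-3 ≤ 5 → i=0, swap A[0],A[0] (no change) → [-3, 3, -6, 6, 0, -1, -5, 4, -4, -8, 2, -2, 5]
j=1: A[1]=3 ≤ 5 → i=1, swap A[1],A[1] (no change) → [-3, 3, -6, 6, 0, -1, -5, 4, -4, -8, 2, -2, 5]
j=2: A[2]=-6 ≤ 5 → i=2, swap A[2],A[2] (no change) → [-3, 3, -6, 6, 0, -1, -5, 4, -4, -8, 2, -2, 5]
j=3: A[3]=6 > 5 → no swap
j=4: A[4]=0 ≤ 5 → i=3, swap A[3],A[4] → [-3, 3, -6, 0, 6, -1, -5, 4, -4, -8, 2, -2, 5]
j=5: A[5]=-1 ≤ 5 → i=4, swap A[4],A[5] → [-3, 3, -6, 0, -1, 6, -5, 4, -4, -8, 2, -2, 5]
j=6: A[6]=-5 ≤ 5 → i=5, swap A[5],A[6] → [-3, 3, -6, 0, -1, -5, 6, 4, -4, -8, 2, -2, 5]
j=7: A[7]=4 ≤ 5 → i=6, swap A[6],A[7] → [-3, 3, -6, 0, -1, -5, 4, 6, -4, -8, 2, -2, 5]
j=8: A[8]=-4 ≤ 5 → i=7, swap A[7],A[8] → [-3, 3, -6, 0, -1, -5, 4, -4, 6, -8, 2, -2, 5]
j=9: A[9]=-8 ≤ 5 → i=8, swap A[8],A[9] → [-3, 3, -6, 0, -1, -5, 4, -4, -8, 6, 2, -2, 5]
j=10: A[10]=2 ≤ 5 → i=9, swap A[9],A[10] → [-3, 3, -6, 0, -1, -5, 4, -4, -8, 2, 6, -2, 5]
j=11: A[11]=-2 ≤ 5 → i=10, swap A[10],A[11] → [-3, 3, -6, 0, -1, -5, 4, -4, -8, 2, -2, 6, 5]
(after j=11) A = [-3, 3, -6, 0, -1, -5, 4, -4, -8, 2, -2, 6, 5]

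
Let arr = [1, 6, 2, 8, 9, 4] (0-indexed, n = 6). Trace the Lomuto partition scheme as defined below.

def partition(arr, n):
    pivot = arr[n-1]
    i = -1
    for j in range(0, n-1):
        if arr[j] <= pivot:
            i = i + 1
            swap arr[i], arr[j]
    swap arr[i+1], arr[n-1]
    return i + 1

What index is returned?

pivot = arr[5] = 4; i = -1
j=0: arr[0]=1 ≤ 4 → i=0, swap arr[0],arr[0] (no change) → [1, 6, 2, 8, 9, 4]
j=1: arr[1]=6 > 4 → no swap
j=2: arr[2]=2 ≤ 4 → i=1, swap arr[1],arr[2] → [1, 2, 6, 8, 9, 4]
j=3: arr[3]=8 > 4 → no swap
j=4: arr[4]=9 > 4 → no swap
final swap arr[2],arr[5] → [1, 2, 4, 8, 9, 6]; return 2

2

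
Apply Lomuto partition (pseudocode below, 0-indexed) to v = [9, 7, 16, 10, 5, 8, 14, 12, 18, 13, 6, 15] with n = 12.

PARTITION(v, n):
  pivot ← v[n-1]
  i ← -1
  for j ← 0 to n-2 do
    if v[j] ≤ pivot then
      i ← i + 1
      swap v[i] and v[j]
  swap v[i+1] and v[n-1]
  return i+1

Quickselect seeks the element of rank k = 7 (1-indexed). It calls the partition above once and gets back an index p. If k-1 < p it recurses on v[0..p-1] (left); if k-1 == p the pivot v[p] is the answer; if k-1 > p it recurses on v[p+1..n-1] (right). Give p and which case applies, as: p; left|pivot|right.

pivot=15, i=-1
j=0: 9≤15, i=0, swap(0,0) ⇒ [9, 7, 16, 10, 5, 8, 14, 12, 18, 13, 6, 15]
j=1: 7≤15, i=1, swap(1,1) ⇒ [9, 7, 16, 10, 5, 8, 14, 12, 18, 13, 6, 15]
j=2: 16>15, skip
j=3: 10≤15, i=2, swap(2,3) ⇒ [9, 7, 10, 16, 5, 8, 14, 12, 18, 13, 6, 15]
j=4: 5≤15, i=3, swap(3,4) ⇒ [9, 7, 10, 5, 16, 8, 14, 12, 18, 13, 6, 15]
j=5: 8≤15, i=4, swap(4,5) ⇒ [9, 7, 10, 5, 8, 16, 14, 12, 18, 13, 6, 15]
j=6: 14≤15, i=5, swap(5,6) ⇒ [9, 7, 10, 5, 8, 14, 16, 12, 18, 13, 6, 15]
j=7: 12≤15, i=6, swap(6,7) ⇒ [9, 7, 10, 5, 8, 14, 12, 16, 18, 13, 6, 15]
j=8: 18>15, skip
j=9: 13≤15, i=7, swap(7,9) ⇒ [9, 7, 10, 5, 8, 14, 12, 13, 18, 16, 6, 15]
j=10: 6≤15, i=8, swap(8,10) ⇒ [9, 7, 10, 5, 8, 14, 12, 13, 6, 16, 18, 15]
swap(9,11) ⇒ [9, 7, 10, 5, 8, 14, 12, 13, 6, 15, 18, 16]; return 9
p = 9; k-1 = 6 < 9 ⇒ left

9; left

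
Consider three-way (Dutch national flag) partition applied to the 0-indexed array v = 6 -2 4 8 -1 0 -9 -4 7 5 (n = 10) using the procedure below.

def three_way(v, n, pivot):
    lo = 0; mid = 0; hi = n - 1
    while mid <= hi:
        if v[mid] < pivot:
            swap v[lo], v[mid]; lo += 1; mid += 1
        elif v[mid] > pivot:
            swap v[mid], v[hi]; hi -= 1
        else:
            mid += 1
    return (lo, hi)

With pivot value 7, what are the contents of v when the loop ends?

6 -2 4 5 -1 0 -9 -4 7 8

pivot = 7; lo=0, mid=0, hi=9
v[mid]=6<7: swap v[0],v[0]; lo=1,mid=1 → 6 -2 4 8 -1 0 -9 -4 7 5
v[mid]=-2<7: swap v[1],v[1]; lo=2,mid=2 → 6 -2 4 8 -1 0 -9 -4 7 5
v[mid]=4<7: swap v[2],v[2]; lo=3,mid=3 → 6 -2 4 8 -1 0 -9 -4 7 5
v[mid]=8>7: swap v[3],v[9]; hi=8 → 6 -2 4 5 -1 0 -9 -4 7 8
v[mid]=5<7: swap v[3],v[3]; lo=4,mid=4 → 6 -2 4 5 -1 0 -9 -4 7 8
v[mid]=-1<7: swap v[4],v[4]; lo=5,mid=5 → 6 -2 4 5 -1 0 -9 -4 7 8
v[mid]=0<7: swap v[5],v[5]; lo=6,mid=6 → 6 -2 4 5 -1 0 -9 -4 7 8
v[mid]=-9<7: swap v[6],v[6]; lo=7,mid=7 → 6 -2 4 5 -1 0 -9 -4 7 8
v[mid]=-4<7: swap v[7],v[7]; lo=8,mid=8 → 6 -2 4 5 -1 0 -9 -4 7 8
v[mid]=7=7: mid=9
end: lo=8, hi=8; v = 6 -2 4 5 -1 0 -9 -4 7 8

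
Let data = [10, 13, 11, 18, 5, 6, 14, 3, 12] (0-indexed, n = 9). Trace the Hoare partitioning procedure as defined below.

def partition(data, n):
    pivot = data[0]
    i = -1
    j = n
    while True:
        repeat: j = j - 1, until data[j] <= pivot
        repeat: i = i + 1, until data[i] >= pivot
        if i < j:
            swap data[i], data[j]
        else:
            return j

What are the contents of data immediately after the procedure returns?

pivot=10
j stops at 7 (3), i stops at 0 (10); swap ⇒ [3, 13, 11, 18, 5, 6, 14, 10, 12]
j stops at 5 (6), i stops at 1 (13); swap ⇒ [3, 6, 11, 18, 5, 13, 14, 10, 12]
j stops at 4 (5), i stops at 2 (11); swap ⇒ [3, 6, 5, 18, 11, 13, 14, 10, 12]
j stops at 2, i stops at 3; i≥j ⇒ return 2. data=[3, 6, 5, 18, 11, 13, 14, 10, 12]

[3, 6, 5, 18, 11, 13, 14, 10, 12]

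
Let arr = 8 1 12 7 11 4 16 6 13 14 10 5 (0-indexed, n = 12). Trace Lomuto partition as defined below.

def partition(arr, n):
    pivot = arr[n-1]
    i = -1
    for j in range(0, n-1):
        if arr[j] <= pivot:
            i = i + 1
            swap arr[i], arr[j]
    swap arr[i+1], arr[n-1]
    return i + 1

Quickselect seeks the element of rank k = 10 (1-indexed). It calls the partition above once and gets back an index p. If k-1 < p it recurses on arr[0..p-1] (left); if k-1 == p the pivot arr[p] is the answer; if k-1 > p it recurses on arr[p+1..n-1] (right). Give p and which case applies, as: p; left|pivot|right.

pivot = arr[11] = 5; i = -1
j=0: arr[0]=8 > 5 → no swap
j=1: arr[1]=1 ≤ 5 → i=0, swap arr[0],arr[1] → 1 8 12 7 11 4 16 6 13 14 10 5
j=2: arr[2]=12 > 5 → no swap
j=3: arr[3]=7 > 5 → no swap
j=4: arr[4]=11 > 5 → no swap
j=5: arr[5]=4 ≤ 5 → i=1, swap arr[1],arr[5] → 1 4 12 7 11 8 16 6 13 14 10 5
j=6: arr[6]=16 > 5 → no swap
j=7: arr[7]=6 > 5 → no swap
j=8: arr[8]=13 > 5 → no swap
j=9: arr[9]=14 > 5 → no swap
j=10: arr[10]=10 > 5 → no swap
final swap arr[2],arr[11] → 1 4 5 7 11 8 16 6 13 14 10 12; return 2
p = 2; k-1 = 9 > 2 ⇒ right

2; right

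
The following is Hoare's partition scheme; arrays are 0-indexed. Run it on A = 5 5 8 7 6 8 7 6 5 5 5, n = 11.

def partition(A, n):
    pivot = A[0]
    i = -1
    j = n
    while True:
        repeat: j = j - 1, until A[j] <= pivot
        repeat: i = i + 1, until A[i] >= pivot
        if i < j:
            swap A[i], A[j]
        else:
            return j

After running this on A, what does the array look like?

5 5 5 7 6 8 7 6 8 5 5

pivot = A[0] = 5; i = -1, j = 11
j→10 (A[10]=5≤5), i→0 (A[0]=5≥5); i<j, swap → 5 5 8 7 6 8 7 6 5 5 5
j→9 (A[9]=5≤5), i→1 (A[1]=5≥5); i<j, swap → 5 5 8 7 6 8 7 6 5 5 5
j→8 (A[8]=5≤5), i→2 (A[2]=8≥5); i<j, swap → 5 5 5 7 6 8 7 6 8 5 5
j→2, i→3; i≥j, return j=2. A = 5 5 5 7 6 8 7 6 8 5 5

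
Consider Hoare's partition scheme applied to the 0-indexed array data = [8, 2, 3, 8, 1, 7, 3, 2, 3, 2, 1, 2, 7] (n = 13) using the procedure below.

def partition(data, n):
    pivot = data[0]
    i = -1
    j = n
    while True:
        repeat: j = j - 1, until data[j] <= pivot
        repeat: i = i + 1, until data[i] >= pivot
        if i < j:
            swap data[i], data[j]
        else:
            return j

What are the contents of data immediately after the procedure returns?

[7, 2, 3, 2, 1, 7, 3, 2, 3, 2, 1, 8, 8]

pivot = data[0] = 8; i = -1, j = 13
j→12 (data[12]=7≤8), i→0 (data[0]=8≥8); i<j, swap → [7, 2, 3, 8, 1, 7, 3, 2, 3, 2, 1, 2, 8]
j→11 (data[11]=2≤8), i→3 (data[3]=8≥8); i<j, swap → [7, 2, 3, 2, 1, 7, 3, 2, 3, 2, 1, 8, 8]
j→10, i→11; i≥j, return j=10. data = [7, 2, 3, 2, 1, 7, 3, 2, 3, 2, 1, 8, 8]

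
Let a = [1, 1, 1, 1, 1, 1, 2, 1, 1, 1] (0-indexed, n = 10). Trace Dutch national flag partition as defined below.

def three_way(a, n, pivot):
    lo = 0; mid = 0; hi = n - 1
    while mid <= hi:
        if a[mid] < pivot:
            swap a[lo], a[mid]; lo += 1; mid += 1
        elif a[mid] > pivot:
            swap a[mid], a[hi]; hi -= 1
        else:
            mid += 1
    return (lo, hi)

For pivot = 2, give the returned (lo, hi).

lo=0 mid=0 hi=9
1<2: swap(0,0), lo=1 mid=1 ⇒ [1, 1, 1, 1, 1, 1, 2, 1, 1, 1]
1<2: swap(1,1), lo=2 mid=2 ⇒ [1, 1, 1, 1, 1, 1, 2, 1, 1, 1]
1<2: swap(2,2), lo=3 mid=3 ⇒ [1, 1, 1, 1, 1, 1, 2, 1, 1, 1]
1<2: swap(3,3), lo=4 mid=4 ⇒ [1, 1, 1, 1, 1, 1, 2, 1, 1, 1]
1<2: swap(4,4), lo=5 mid=5 ⇒ [1, 1, 1, 1, 1, 1, 2, 1, 1, 1]
1<2: swap(5,5), lo=6 mid=6 ⇒ [1, 1, 1, 1, 1, 1, 2, 1, 1, 1]
2=2: mid=7
1<2: swap(6,7), lo=7 mid=8 ⇒ [1, 1, 1, 1, 1, 1, 1, 2, 1, 1]
1<2: swap(7,8), lo=8 mid=9 ⇒ [1, 1, 1, 1, 1, 1, 1, 1, 2, 1]
1<2: swap(8,9), lo=9 mid=10 ⇒ [1, 1, 1, 1, 1, 1, 1, 1, 1, 2]
done. lo=9 hi=9; a=[1, 1, 1, 1, 1, 1, 1, 1, 1, 2]

(9, 9)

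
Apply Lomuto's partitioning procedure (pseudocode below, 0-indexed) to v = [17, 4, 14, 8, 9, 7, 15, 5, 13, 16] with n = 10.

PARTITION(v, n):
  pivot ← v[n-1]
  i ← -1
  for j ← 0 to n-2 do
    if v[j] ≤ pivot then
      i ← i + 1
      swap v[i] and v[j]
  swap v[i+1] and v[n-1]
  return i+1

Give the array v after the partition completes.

[4, 14, 8, 9, 7, 15, 5, 13, 16, 17]

pivot = v[9] = 16; i = -1
j=0: v[0]=17 > 16 → no swap
j=1: v[1]=4 ≤ 16 → i=0, swap v[0],v[1] → [4, 17, 14, 8, 9, 7, 15, 5, 13, 16]
j=2: v[2]=14 ≤ 16 → i=1, swap v[1],v[2] → [4, 14, 17, 8, 9, 7, 15, 5, 13, 16]
j=3: v[3]=8 ≤ 16 → i=2, swap v[2],v[3] → [4, 14, 8, 17, 9, 7, 15, 5, 13, 16]
j=4: v[4]=9 ≤ 16 → i=3, swap v[3],v[4] → [4, 14, 8, 9, 17, 7, 15, 5, 13, 16]
j=5: v[5]=7 ≤ 16 → i=4, swap v[4],v[5] → [4, 14, 8, 9, 7, 17, 15, 5, 13, 16]
j=6: v[6]=15 ≤ 16 → i=5, swap v[5],v[6] → [4, 14, 8, 9, 7, 15, 17, 5, 13, 16]
j=7: v[7]=5 ≤ 16 → i=6, swap v[6],v[7] → [4, 14, 8, 9, 7, 15, 5, 17, 13, 16]
j=8: v[8]=13 ≤ 16 → i=7, swap v[7],v[8] → [4, 14, 8, 9, 7, 15, 5, 13, 17, 16]
final swap v[8],v[9] → [4, 14, 8, 9, 7, 15, 5, 13, 16, 17]; return 8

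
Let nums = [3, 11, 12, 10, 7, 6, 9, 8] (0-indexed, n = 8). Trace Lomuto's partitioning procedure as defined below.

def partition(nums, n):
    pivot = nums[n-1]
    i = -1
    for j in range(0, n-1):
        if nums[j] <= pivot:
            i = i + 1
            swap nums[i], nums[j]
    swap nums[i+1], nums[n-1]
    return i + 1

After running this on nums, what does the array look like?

pivot=8, i=-1
j=0: 3≤8, i=0, swap(0,0) ⇒ [3, 11, 12, 10, 7, 6, 9, 8]
j=1: 11>8, skip
j=2: 12>8, skip
j=3: 10>8, skip
j=4: 7≤8, i=1, swap(1,4) ⇒ [3, 7, 12, 10, 11, 6, 9, 8]
j=5: 6≤8, i=2, swap(2,5) ⇒ [3, 7, 6, 10, 11, 12, 9, 8]
j=6: 9>8, skip
swap(3,7) ⇒ [3, 7, 6, 8, 11, 12, 9, 10]; return 3

[3, 7, 6, 8, 11, 12, 9, 10]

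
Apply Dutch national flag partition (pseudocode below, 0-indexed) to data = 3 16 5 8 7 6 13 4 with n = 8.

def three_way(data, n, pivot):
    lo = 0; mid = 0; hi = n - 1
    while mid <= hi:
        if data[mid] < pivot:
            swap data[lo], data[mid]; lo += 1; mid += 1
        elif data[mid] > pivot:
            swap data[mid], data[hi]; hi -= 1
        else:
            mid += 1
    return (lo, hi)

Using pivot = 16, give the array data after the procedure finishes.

lo=0 mid=0 hi=7
3<16: swap(0,0), lo=1 mid=1 ⇒ 3 16 5 8 7 6 13 4
16=16: mid=2
5<16: swap(1,2), lo=2 mid=3 ⇒ 3 5 16 8 7 6 13 4
8<16: swap(2,3), lo=3 mid=4 ⇒ 3 5 8 16 7 6 13 4
7<16: swap(3,4), lo=4 mid=5 ⇒ 3 5 8 7 16 6 13 4
6<16: swap(4,5), lo=5 mid=6 ⇒ 3 5 8 7 6 16 13 4
13<16: swap(5,6), lo=6 mid=7 ⇒ 3 5 8 7 6 13 16 4
4<16: swap(6,7), lo=7 mid=8 ⇒ 3 5 8 7 6 13 4 16
done. lo=7 hi=7; data=3 5 8 7 6 13 4 16

3 5 8 7 6 13 4 16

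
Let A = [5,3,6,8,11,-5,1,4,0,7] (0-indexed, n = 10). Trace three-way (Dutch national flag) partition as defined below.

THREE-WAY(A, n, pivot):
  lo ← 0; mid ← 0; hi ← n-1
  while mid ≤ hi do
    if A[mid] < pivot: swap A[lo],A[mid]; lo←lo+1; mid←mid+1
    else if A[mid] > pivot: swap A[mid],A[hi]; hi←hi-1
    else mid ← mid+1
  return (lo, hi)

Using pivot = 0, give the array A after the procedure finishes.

[-5,0,8,11,6,1,4,3,7,5]

pivot = 0; lo=0, mid=0, hi=9
A[mid]=5>0: swap A[0],A[9]; hi=8 → [7,3,6,8,11,-5,1,4,0,5]
A[mid]=7>0: swap A[0],A[8]; hi=7 → [0,3,6,8,11,-5,1,4,7,5]
A[mid]=0=0: mid=1
A[mid]=3>0: swap A[1],A[7]; hi=6 → [0,4,6,8,11,-5,1,3,7,5]
A[mid]=4>0: swap A[1],A[6]; hi=5 → [0,1,6,8,11,-5,4,3,7,5]
A[mid]=1>0: swap A[1],A[5]; hi=4 → [0,-5,6,8,11,1,4,3,7,5]
A[mid]=-5<0: swap A[0],A[1]; lo=1,mid=2 → [-5,0,6,8,11,1,4,3,7,5]
A[mid]=6>0: swap A[2],A[4]; hi=3 → [-5,0,11,8,6,1,4,3,7,5]
A[mid]=11>0: swap A[2],A[3]; hi=2 → [-5,0,8,11,6,1,4,3,7,5]
A[mid]=8>0: swap A[2],A[2]; hi=1 → [-5,0,8,11,6,1,4,3,7,5]
end: lo=1, hi=1; A = [-5,0,8,11,6,1,4,3,7,5]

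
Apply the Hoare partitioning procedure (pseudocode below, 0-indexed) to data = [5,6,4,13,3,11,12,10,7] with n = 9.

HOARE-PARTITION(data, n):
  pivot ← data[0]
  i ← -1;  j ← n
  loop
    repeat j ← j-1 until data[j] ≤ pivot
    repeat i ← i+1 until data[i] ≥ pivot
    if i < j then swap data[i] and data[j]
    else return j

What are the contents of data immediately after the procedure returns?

pivot = data[0] = 5; i = -1, j = 9
j→4 (data[4]=3≤5), i→0 (data[0]=5≥5); i<j, swap → [3,6,4,13,5,11,12,10,7]
j→2 (data[2]=4≤5), i→1 (data[1]=6≥5); i<j, swap → [3,4,6,13,5,11,12,10,7]
j→1, i→2; i≥j, return j=1. data = [3,4,6,13,5,11,12,10,7]

[3,4,6,13,5,11,12,10,7]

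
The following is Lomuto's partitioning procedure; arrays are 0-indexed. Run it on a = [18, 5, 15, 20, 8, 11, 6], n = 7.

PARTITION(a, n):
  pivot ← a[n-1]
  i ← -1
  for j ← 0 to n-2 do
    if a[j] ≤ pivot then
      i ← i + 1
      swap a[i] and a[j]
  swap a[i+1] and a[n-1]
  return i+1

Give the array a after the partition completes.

[5, 6, 15, 20, 8, 11, 18]

pivot=6, i=-1
j=0: 18>6, skip
j=1: 5≤6, i=0, swap(0,1) ⇒ [5, 18, 15, 20, 8, 11, 6]
j=2: 15>6, skip
j=3: 20>6, skip
j=4: 8>6, skip
j=5: 11>6, skip
swap(1,6) ⇒ [5, 6, 15, 20, 8, 11, 18]; return 1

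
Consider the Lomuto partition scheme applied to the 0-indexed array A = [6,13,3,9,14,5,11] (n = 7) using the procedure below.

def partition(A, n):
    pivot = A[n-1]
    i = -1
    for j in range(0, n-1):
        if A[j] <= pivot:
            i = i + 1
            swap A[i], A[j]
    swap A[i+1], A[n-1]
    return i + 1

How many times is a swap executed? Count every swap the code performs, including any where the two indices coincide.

pivot = A[6] = 11; i = -1
j=0: A[0]=6 ≤ 11 → i=0, swap A[0],A[0] (no change) → [6,13,3,9,14,5,11]
j=1: A[1]=13 > 11 → no swap
j=2: A[2]=3 ≤ 11 → i=1, swap A[1],A[2] → [6,3,13,9,14,5,11]
j=3: A[3]=9 ≤ 11 → i=2, swap A[2],A[3] → [6,3,9,13,14,5,11]
j=4: A[4]=14 > 11 → no swap
j=5: A[5]=5 ≤ 11 → i=3, swap A[3],A[5] → [6,3,9,5,14,13,11]
final swap A[4],A[6] → [6,3,9,5,11,13,14]; return 4

5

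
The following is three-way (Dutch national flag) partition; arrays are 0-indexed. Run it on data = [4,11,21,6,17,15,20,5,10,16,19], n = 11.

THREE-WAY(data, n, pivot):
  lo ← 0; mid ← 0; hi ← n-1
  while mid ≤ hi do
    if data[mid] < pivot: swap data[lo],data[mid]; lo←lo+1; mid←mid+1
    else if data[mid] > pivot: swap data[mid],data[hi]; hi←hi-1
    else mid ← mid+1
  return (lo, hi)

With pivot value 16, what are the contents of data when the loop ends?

pivot = 16; lo=0, mid=0, hi=10
data[mid]=4<16: swap data[0],data[0]; lo=1,mid=1 → [4,11,21,6,17,15,20,5,10,16,19]
data[mid]=11<16: swap data[1],data[1]; lo=2,mid=2 → [4,11,21,6,17,15,20,5,10,16,19]
data[mid]=21>16: swap data[2],data[10]; hi=9 → [4,11,19,6,17,15,20,5,10,16,21]
data[mid]=19>16: swap data[2],data[9]; hi=8 → [4,11,16,6,17,15,20,5,10,19,21]
data[mid]=16=16: mid=3
data[mid]=6<16: swap data[2],data[3]; lo=3,mid=4 → [4,11,6,16,17,15,20,5,10,19,21]
data[mid]=17>16: swap data[4],data[8]; hi=7 → [4,11,6,16,10,15,20,5,17,19,21]
data[mid]=10<16: swap data[3],data[4]; lo=4,mid=5 → [4,11,6,10,16,15,20,5,17,19,21]
data[mid]=15<16: swap data[4],data[5]; lo=5,mid=6 → [4,11,6,10,15,16,20,5,17,19,21]
data[mid]=20>16: swap data[6],data[7]; hi=6 → [4,11,6,10,15,16,5,20,17,19,21]
data[mid]=5<16: swap data[5],data[6]; lo=6,mid=7 → [4,11,6,10,15,5,16,20,17,19,21]
end: lo=6, hi=6; data = [4,11,6,10,15,5,16,20,17,19,21]

[4,11,6,10,15,5,16,20,17,19,21]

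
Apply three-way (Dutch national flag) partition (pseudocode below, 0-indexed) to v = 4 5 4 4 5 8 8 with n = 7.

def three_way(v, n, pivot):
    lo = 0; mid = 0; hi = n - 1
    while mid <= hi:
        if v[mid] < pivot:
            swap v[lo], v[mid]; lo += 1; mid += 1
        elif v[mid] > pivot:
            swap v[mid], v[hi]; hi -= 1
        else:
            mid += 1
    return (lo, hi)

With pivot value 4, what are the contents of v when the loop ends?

lo=0 mid=0 hi=6
4=4: mid=1
5>4: swap(1,6), hi=5 ⇒ 4 8 4 4 5 8 5
8>4: swap(1,5), hi=4 ⇒ 4 8 4 4 5 8 5
8>4: swap(1,4), hi=3 ⇒ 4 5 4 4 8 8 5
5>4: swap(1,3), hi=2 ⇒ 4 4 4 5 8 8 5
4=4: mid=2
4=4: mid=3
done. lo=0 hi=2; v=4 4 4 5 8 8 5

4 4 4 5 8 8 5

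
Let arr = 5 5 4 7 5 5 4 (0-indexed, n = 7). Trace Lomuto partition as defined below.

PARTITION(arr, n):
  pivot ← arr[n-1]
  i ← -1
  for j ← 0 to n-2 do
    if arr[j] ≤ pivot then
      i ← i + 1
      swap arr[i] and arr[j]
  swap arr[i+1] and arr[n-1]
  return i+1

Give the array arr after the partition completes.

4 4 5 7 5 5 5

pivot=4, i=-1
j=0: 5>4, skip
j=1: 5>4, skip
j=2: 4≤4, i=0, swap(0,2) ⇒ 4 5 5 7 5 5 4
j=3: 7>4, skip
j=4: 5>4, skip
j=5: 5>4, skip
swap(1,6) ⇒ 4 4 5 7 5 5 5; return 1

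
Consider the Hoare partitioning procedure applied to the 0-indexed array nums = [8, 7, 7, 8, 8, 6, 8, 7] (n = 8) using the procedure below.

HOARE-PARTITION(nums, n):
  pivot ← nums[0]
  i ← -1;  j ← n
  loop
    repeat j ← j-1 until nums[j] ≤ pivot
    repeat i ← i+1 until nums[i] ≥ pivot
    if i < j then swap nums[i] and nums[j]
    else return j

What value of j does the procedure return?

pivot = nums[0] = 8; i = -1, j = 8
j→7 (nums[7]=7≤8), i→0 (nums[0]=8≥8); i<j, swap → [7, 7, 7, 8, 8, 6, 8, 8]
j→6 (nums[6]=8≤8), i→3 (nums[3]=8≥8); i<j, swap → [7, 7, 7, 8, 8, 6, 8, 8]
j→5 (nums[5]=6≤8), i→4 (nums[4]=8≥8); i<j, swap → [7, 7, 7, 8, 6, 8, 8, 8]
j→4, i→5; i≥j, return j=4. nums = [7, 7, 7, 8, 6, 8, 8, 8]

4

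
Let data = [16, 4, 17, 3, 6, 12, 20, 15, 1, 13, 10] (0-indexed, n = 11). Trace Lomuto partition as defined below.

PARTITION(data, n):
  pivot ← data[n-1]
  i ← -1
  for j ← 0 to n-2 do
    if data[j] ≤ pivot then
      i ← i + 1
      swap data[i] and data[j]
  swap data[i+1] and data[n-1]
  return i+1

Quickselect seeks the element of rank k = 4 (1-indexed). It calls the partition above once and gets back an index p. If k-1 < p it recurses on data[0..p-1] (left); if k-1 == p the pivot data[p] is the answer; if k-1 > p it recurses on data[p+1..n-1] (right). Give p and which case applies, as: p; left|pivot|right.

4; left

pivot = data[10] = 10; i = -1
j=0: data[0]=16 > 10 → no swap
j=1: data[1]=4 ≤ 10 → i=0, swap data[0],data[1] → [4, 16, 17, 3, 6, 12, 20, 15, 1, 13, 10]
j=2: data[2]=17 > 10 → no swap
j=3: data[3]=3 ≤ 10 → i=1, swap data[1],data[3] → [4, 3, 17, 16, 6, 12, 20, 15, 1, 13, 10]
j=4: data[4]=6 ≤ 10 → i=2, swap data[2],data[4] → [4, 3, 6, 16, 17, 12, 20, 15, 1, 13, 10]
j=5: data[5]=12 > 10 → no swap
j=6: data[6]=20 > 10 → no swap
j=7: data[7]=15 > 10 → no swap
j=8: data[8]=1 ≤ 10 → i=3, swap data[3],data[8] → [4, 3, 6, 1, 17, 12, 20, 15, 16, 13, 10]
j=9: data[9]=13 > 10 → no swap
final swap data[4],data[10] → [4, 3, 6, 1, 10, 12, 20, 15, 16, 13, 17]; return 4
p = 4; k-1 = 3 < 4 ⇒ left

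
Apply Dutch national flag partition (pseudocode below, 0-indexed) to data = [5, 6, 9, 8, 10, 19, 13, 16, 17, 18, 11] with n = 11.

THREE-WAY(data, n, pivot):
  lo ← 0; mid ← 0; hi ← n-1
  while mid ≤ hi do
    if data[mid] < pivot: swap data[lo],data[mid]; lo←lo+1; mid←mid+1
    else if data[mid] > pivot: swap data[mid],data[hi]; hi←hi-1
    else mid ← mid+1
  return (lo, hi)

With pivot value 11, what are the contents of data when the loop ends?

pivot = 11; lo=0, mid=0, hi=10
data[mid]=5<11: swap data[0],data[0]; lo=1,mid=1 → [5, 6, 9, 8, 10, 19, 13, 16, 17, 18, 11]
data[mid]=6<11: swap data[1],data[1]; lo=2,mid=2 → [5, 6, 9, 8, 10, 19, 13, 16, 17, 18, 11]
data[mid]=9<11: swap data[2],data[2]; lo=3,mid=3 → [5, 6, 9, 8, 10, 19, 13, 16, 17, 18, 11]
data[mid]=8<11: swap data[3],data[3]; lo=4,mid=4 → [5, 6, 9, 8, 10, 19, 13, 16, 17, 18, 11]
data[mid]=10<11: swap data[4],data[4]; lo=5,mid=5 → [5, 6, 9, 8, 10, 19, 13, 16, 17, 18, 11]
data[mid]=19>11: swap data[5],data[10]; hi=9 → [5, 6, 9, 8, 10, 11, 13, 16, 17, 18, 19]
data[mid]=11=11: mid=6
data[mid]=13>11: swap data[6],data[9]; hi=8 → [5, 6, 9, 8, 10, 11, 18, 16, 17, 13, 19]
data[mid]=18>11: swap data[6],data[8]; hi=7 → [5, 6, 9, 8, 10, 11, 17, 16, 18, 13, 19]
data[mid]=17>11: swap data[6],data[7]; hi=6 → [5, 6, 9, 8, 10, 11, 16, 17, 18, 13, 19]
data[mid]=16>11: swap data[6],data[6]; hi=5 → [5, 6, 9, 8, 10, 11, 16, 17, 18, 13, 19]
end: lo=5, hi=5; data = [5, 6, 9, 8, 10, 11, 16, 17, 18, 13, 19]

[5, 6, 9, 8, 10, 11, 16, 17, 18, 13, 19]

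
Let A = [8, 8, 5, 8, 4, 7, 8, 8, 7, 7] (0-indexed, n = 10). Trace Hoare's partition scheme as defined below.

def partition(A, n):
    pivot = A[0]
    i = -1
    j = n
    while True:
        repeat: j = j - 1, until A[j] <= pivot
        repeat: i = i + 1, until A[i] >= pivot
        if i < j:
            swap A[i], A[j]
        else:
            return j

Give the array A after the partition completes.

pivot=8
j stops at 9 (7), i stops at 0 (8); swap ⇒ [7, 8, 5, 8, 4, 7, 8, 8, 7, 8]
j stops at 8 (7), i stops at 1 (8); swap ⇒ [7, 7, 5, 8, 4, 7, 8, 8, 8, 8]
j stops at 7 (8), i stops at 3 (8); swap ⇒ [7, 7, 5, 8, 4, 7, 8, 8, 8, 8]
j stops at 6, i stops at 6; i≥j ⇒ return 6. A=[7, 7, 5, 8, 4, 7, 8, 8, 8, 8]

[7, 7, 5, 8, 4, 7, 8, 8, 8, 8]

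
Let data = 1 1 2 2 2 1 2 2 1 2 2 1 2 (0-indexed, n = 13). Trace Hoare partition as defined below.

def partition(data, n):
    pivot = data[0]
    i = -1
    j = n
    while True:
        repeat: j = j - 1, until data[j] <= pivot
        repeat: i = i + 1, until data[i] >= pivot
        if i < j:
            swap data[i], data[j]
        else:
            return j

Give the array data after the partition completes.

1 1 1 2 2 2 2 2 1 2 2 1 2

pivot=1
j stops at 11 (1), i stops at 0 (1); swap ⇒ 1 1 2 2 2 1 2 2 1 2 2 1 2
j stops at 8 (1), i stops at 1 (1); swap ⇒ 1 1 2 2 2 1 2 2 1 2 2 1 2
j stops at 5 (1), i stops at 2 (2); swap ⇒ 1 1 1 2 2 2 2 2 1 2 2 1 2
j stops at 2, i stops at 3; i≥j ⇒ return 2. data=1 1 1 2 2 2 2 2 1 2 2 1 2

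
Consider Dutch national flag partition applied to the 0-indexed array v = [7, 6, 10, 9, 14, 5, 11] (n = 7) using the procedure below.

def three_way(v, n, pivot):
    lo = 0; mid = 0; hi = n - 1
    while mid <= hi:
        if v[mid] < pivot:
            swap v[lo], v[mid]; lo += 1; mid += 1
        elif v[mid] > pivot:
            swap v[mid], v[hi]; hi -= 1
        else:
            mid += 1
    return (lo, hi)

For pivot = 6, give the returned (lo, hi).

lo=0 mid=0 hi=6
7>6: swap(0,6), hi=5 ⇒ [11, 6, 10, 9, 14, 5, 7]
11>6: swap(0,5), hi=4 ⇒ [5, 6, 10, 9, 14, 11, 7]
5<6: swap(0,0), lo=1 mid=1 ⇒ [5, 6, 10, 9, 14, 11, 7]
6=6: mid=2
10>6: swap(2,4), hi=3 ⇒ [5, 6, 14, 9, 10, 11, 7]
14>6: swap(2,3), hi=2 ⇒ [5, 6, 9, 14, 10, 11, 7]
9>6: swap(2,2), hi=1 ⇒ [5, 6, 9, 14, 10, 11, 7]
done. lo=1 hi=1; v=[5, 6, 9, 14, 10, 11, 7]

(1, 1)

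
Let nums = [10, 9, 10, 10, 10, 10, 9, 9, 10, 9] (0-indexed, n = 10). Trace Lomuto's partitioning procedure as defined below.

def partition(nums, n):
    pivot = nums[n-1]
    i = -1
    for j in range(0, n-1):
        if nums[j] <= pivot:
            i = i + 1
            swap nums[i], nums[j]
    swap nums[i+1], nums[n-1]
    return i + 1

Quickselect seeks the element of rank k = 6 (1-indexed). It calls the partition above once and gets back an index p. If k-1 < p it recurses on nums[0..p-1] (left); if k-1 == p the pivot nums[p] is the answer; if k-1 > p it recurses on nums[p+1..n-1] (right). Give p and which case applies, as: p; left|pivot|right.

3; right

pivot = nums[9] = 9; i = -1
j=0: nums[0]=10 > 9 → no swap
j=1: nums[1]=9 ≤ 9 → i=0, swap nums[0],nums[1] → [9, 10, 10, 10, 10, 10, 9, 9, 10, 9]
j=2: nums[2]=10 > 9 → no swap
j=3: nums[3]=10 > 9 → no swap
j=4: nums[4]=10 > 9 → no swap
j=5: nums[5]=10 > 9 → no swap
j=6: nums[6]=9 ≤ 9 → i=1, swap nums[1],nums[6] → [9, 9, 10, 10, 10, 10, 10, 9, 10, 9]
j=7: nums[7]=9 ≤ 9 → i=2, swap nums[2],nums[7] → [9, 9, 9, 10, 10, 10, 10, 10, 10, 9]
j=8: nums[8]=10 > 9 → no swap
final swap nums[3],nums[9] → [9, 9, 9, 9, 10, 10, 10, 10, 10, 10]; return 3
p = 3; k-1 = 5 > 3 ⇒ right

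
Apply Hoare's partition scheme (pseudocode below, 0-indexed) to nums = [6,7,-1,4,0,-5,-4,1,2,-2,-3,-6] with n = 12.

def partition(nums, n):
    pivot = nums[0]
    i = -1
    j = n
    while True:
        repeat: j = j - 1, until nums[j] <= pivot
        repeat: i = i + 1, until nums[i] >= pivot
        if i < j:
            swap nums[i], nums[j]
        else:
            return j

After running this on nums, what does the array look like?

pivot=6
j stops at 11 (-6), i stops at 0 (6); swap ⇒ [-6,7,-1,4,0,-5,-4,1,2,-2,-3,6]
j stops at 10 (-3), i stops at 1 (7); swap ⇒ [-6,-3,-1,4,0,-5,-4,1,2,-2,7,6]
j stops at 9, i stops at 10; i≥j ⇒ return 9. nums=[-6,-3,-1,4,0,-5,-4,1,2,-2,7,6]

[-6,-3,-1,4,0,-5,-4,1,2,-2,7,6]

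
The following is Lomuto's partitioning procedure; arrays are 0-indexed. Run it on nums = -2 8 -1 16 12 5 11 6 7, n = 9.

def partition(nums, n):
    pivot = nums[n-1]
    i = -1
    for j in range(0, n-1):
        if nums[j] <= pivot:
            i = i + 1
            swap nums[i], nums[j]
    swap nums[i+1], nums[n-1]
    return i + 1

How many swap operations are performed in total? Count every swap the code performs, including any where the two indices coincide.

pivot=7, i=-1
j=0: -2≤7, i=0, swap(0,0) ⇒ -2 8 -1 16 12 5 11 6 7
j=1: 8>7, skip
j=2: -1≤7, i=1, swap(1,2) ⇒ -2 -1 8 16 12 5 11 6 7
j=3: 16>7, skip
j=4: 12>7, skip
j=5: 5≤7, i=2, swap(2,5) ⇒ -2 -1 5 16 12 8 11 6 7
j=6: 11>7, skip
j=7: 6≤7, i=3, swap(3,7) ⇒ -2 -1 5 6 12 8 11 16 7
swap(4,8) ⇒ -2 -1 5 6 7 8 11 16 12; return 4

5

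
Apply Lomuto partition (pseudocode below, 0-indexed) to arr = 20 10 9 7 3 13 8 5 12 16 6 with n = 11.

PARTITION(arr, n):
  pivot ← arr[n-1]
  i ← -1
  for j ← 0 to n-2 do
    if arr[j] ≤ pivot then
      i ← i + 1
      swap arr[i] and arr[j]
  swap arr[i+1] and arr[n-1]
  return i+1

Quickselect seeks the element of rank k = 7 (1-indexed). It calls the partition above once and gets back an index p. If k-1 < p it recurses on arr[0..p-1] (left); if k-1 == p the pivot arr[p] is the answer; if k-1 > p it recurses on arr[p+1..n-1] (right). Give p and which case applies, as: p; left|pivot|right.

pivot=6, i=-1
j=0: 20>6, skip
j=1: 10>6, skip
j=2: 9>6, skip
j=3: 7>6, skip
j=4: 3≤6, i=0, swap(0,4) ⇒ 3 10 9 7 20 13 8 5 12 16 6
j=5: 13>6, skip
j=6: 8>6, skip
j=7: 5≤6, i=1, swap(1,7) ⇒ 3 5 9 7 20 13 8 10 12 16 6
j=8: 12>6, skip
j=9: 16>6, skip
swap(2,10) ⇒ 3 5 6 7 20 13 8 10 12 16 9; return 2
p = 2; k-1 = 6 > 2 ⇒ right

2; right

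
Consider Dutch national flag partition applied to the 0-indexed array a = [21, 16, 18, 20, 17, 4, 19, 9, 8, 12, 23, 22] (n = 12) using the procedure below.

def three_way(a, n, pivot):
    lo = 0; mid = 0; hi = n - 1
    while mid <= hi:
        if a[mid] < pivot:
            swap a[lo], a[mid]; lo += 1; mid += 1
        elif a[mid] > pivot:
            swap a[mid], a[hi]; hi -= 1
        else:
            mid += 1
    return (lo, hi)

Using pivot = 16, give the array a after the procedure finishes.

[12, 8, 9, 4, 16, 19, 17, 20, 18, 23, 22, 21]

pivot = 16; lo=0, mid=0, hi=11
a[mid]=21>16: swap a[0],a[11]; hi=10 → [22, 16, 18, 20, 17, 4, 19, 9, 8, 12, 23, 21]
a[mid]=22>16: swap a[0],a[10]; hi=9 → [23, 16, 18, 20, 17, 4, 19, 9, 8, 12, 22, 21]
a[mid]=23>16: swap a[0],a[9]; hi=8 → [12, 16, 18, 20, 17, 4, 19, 9, 8, 23, 22, 21]
a[mid]=12<16: swap a[0],a[0]; lo=1,mid=1 → [12, 16, 18, 20, 17, 4, 19, 9, 8, 23, 22, 21]
a[mid]=16=16: mid=2
a[mid]=18>16: swap a[2],a[8]; hi=7 → [12, 16, 8, 20, 17, 4, 19, 9, 18, 23, 22, 21]
a[mid]=8<16: swap a[1],a[2]; lo=2,mid=3 → [12, 8, 16, 20, 17, 4, 19, 9, 18, 23, 22, 21]
a[mid]=20>16: swap a[3],a[7]; hi=6 → [12, 8, 16, 9, 17, 4, 19, 20, 18, 23, 22, 21]
a[mid]=9<16: swap a[2],a[3]; lo=3,mid=4 → [12, 8, 9, 16, 17, 4, 19, 20, 18, 23, 22, 21]
a[mid]=17>16: swap a[4],a[6]; hi=5 → [12, 8, 9, 16, 19, 4, 17, 20, 18, 23, 22, 21]
a[mid]=19>16: swap a[4],a[5]; hi=4 → [12, 8, 9, 16, 4, 19, 17, 20, 18, 23, 22, 21]
a[mid]=4<16: swap a[3],a[4]; lo=4,mid=5 → [12, 8, 9, 4, 16, 19, 17, 20, 18, 23, 22, 21]
end: lo=4, hi=4; a = [12, 8, 9, 4, 16, 19, 17, 20, 18, 23, 22, 21]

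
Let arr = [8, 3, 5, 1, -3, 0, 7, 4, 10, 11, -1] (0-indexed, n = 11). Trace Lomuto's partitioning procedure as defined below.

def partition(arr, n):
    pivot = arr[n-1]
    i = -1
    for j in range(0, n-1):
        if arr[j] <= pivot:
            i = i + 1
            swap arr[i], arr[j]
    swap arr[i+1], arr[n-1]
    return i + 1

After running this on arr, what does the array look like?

pivot=-1, i=-1
j=0: 8>-1, skip
j=1: 3>-1, skip
j=2: 5>-1, skip
j=3: 1>-1, skip
j=4: -3≤-1, i=0, swap(0,4) ⇒ [-3, 3, 5, 1, 8, 0, 7, 4, 10, 11, -1]
j=5: 0>-1, skip
j=6: 7>-1, skip
j=7: 4>-1, skip
j=8: 10>-1, skip
j=9: 11>-1, skip
swap(1,10) ⇒ [-3, -1, 5, 1, 8, 0, 7, 4, 10, 11, 3]; return 1

[-3, -1, 5, 1, 8, 0, 7, 4, 10, 11, 3]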